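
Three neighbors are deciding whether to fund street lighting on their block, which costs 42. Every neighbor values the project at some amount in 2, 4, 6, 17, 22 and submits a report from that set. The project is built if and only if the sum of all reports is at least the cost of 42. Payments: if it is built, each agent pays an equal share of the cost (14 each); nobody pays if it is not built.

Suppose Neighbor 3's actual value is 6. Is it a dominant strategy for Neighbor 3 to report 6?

No

Consider the case where Neighbor 1 reports 17 and Neighbor 2 reports 22.
Truthful report 6: project built, pays 14, utility 6 - 14 = -8.
Report 2 instead: project not built, utility 0.
Since 0 > -8, reporting 2 is strictly better here, so truthful reporting is not dominant.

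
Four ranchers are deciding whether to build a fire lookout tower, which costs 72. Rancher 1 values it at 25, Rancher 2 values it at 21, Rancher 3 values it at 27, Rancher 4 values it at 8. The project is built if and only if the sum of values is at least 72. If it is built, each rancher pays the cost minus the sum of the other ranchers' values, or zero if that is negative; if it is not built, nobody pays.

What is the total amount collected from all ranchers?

46

Total value 81 ≥ cost 72, so it is built.
Rancher 1: others sum to 56; max(0, 72 - 56) = 16.
Rancher 2: others sum to 60; max(0, 72 - 60) = 12.
Rancher 3: others sum to 54; max(0, 72 - 54) = 18.
Rancher 4: others sum to 73; max(0, 72 - 73) = 0.
Total collected = 16 + 12 + 18 + 0 = 46.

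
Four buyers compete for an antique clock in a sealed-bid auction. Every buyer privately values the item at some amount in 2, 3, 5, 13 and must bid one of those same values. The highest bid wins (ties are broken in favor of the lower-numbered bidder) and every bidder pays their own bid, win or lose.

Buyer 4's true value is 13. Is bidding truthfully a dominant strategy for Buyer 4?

No

Consider the case where Buyer 1 bids 2, Buyer 2 bids 2 and Buyer 3 bids 2.
Truthful bid 13: wins, pays 13, utility 13 - 13 = 0.
Bid 3 instead: wins, pays 3, utility 13 - 3 = 10.
Since 10 > 0, bidding 3 is strictly better here, so truthful bidding is not dominant.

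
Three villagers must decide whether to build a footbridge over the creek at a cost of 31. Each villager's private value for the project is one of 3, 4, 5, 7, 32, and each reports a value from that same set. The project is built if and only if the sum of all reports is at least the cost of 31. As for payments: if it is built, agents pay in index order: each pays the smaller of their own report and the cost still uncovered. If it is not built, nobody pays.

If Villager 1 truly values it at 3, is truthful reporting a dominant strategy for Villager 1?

Yes

Check each profile of the others' reports and compare truth against every alternative report.
Others report (3, 32): truth gives 0, best alternative gives -1.
Others report (4, 32): truth gives 0, best alternative gives -1.
Others report (5, 32): truth gives 0, best alternative gives -1.
Others report (7, 32): truth gives 0, best alternative gives -1.
Others report (32, 3): truth gives 0, best alternative gives -1.
Others report (32, 4): truth gives 0, best alternative gives -1.
(Remaining 19 profiles checked similarly; truth is weakly best in each.)
In every case the truthful report is at least as good as any alternative, so it is a dominant strategy.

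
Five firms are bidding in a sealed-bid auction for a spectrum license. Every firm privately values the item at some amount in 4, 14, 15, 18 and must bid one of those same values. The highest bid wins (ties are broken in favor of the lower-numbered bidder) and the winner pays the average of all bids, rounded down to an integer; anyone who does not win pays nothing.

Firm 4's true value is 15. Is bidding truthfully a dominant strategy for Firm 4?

No

Consider the case where Firm 1 bids 4, Firm 2 bids 4, Firm 3 bids 4 and Firm 5 bids 18.
Truthful bid 15: loses, pays 0, utility 0.
Bid 18 instead: wins, pays 9, utility 15 - 9 = 6.
Since 6 > 0, bidding 18 is strictly better here, so truthful bidding is not dominant.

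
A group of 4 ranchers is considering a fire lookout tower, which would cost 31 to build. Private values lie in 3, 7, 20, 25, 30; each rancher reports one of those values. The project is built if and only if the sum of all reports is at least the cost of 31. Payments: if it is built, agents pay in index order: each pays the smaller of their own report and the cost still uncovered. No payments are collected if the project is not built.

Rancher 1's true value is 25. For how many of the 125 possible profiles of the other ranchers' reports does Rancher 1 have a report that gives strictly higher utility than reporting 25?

124

Others report (3, 3, 7): truth gives 0; report 20 gives 5 > 0. Violating.
Others report (3, 3, 20): truth gives 0; report 7 gives 18 > 0. Violating.
Others report (3, 3, 25): truth gives 0; report 3 gives 22 > 0. Violating.
Others report (3, 3, 30): truth gives 0; report 3 gives 22 > 0. Violating.
Others report (3, 3, 3): truth gives 0; no alternative beats it.
(Checking all 125 profiles: 124 have a profitable deviation, 1 does not.)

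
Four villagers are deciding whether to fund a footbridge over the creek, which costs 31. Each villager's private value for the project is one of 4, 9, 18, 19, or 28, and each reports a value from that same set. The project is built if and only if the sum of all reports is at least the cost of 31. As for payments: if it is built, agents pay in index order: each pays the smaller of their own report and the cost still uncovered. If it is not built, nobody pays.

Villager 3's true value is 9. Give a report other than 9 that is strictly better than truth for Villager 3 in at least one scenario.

Suppose Villager 1 reports 4, Villager 2 reports 4 and Villager 4 reports 19.
Report 9: project built, pays 9, utility 9 - 9 = 0.
Report 4: project built, pays 4, utility 9 - 4 = 5.
So reporting 4 beats truth here (5 > 0).

4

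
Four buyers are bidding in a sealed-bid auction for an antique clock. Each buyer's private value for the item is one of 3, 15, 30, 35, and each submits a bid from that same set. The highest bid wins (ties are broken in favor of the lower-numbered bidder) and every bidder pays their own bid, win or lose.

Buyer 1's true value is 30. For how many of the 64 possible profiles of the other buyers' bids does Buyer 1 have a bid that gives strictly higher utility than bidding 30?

45

Others bid (3, 3, 3): truth gives 0; bid 3 gives 27 > 0. Violating.
Others bid (3, 3, 15): truth gives 0; bid 15 gives 15 > 0. Violating.
Others bid (3, 3, 35): truth gives -30; bid 3 gives -3 > -30. Violating.
Others bid (3, 15, 3): truth gives 0; bid 15 gives 15 > 0. Violating.
Others bid (3, 3, 30): truth gives 0; no alternative beats it.
Others bid (3, 15, 30): truth gives 0; no alternative beats it.
(Checking all 64 profiles: 45 have a profitable deviation, 19 do not.)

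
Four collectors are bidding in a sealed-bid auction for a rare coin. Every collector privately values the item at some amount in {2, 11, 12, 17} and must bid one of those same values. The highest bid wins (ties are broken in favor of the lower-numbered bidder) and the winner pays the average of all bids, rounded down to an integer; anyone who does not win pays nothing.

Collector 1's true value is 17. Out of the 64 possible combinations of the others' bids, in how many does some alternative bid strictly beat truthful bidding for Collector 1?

27

Others bid (2, 2, 2): truth gives 12; bid 2 gives 15 > 12. Violating.
Others bid (2, 2, 11): truth gives 9; bid 11 gives 11 > 9. Violating.
Others bid (2, 2, 12): truth gives 9; bid 12 gives 10 > 9. Violating.
Others bid (2, 11, 2): truth gives 9; bid 11 gives 11 > 9. Violating.
Others bid (2, 2, 17): truth gives 8; no alternative beats it.
Others bid (2, 11, 17): truth gives 6; no alternative beats it.
(Checking all 64 profiles: 27 have a profitable deviation, 37 do not.)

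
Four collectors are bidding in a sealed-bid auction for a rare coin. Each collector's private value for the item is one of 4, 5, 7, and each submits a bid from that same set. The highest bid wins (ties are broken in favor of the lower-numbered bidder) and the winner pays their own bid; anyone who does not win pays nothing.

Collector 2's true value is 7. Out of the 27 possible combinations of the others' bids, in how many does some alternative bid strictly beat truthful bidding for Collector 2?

4

Others bid (4, 4, 4): truth gives 0; bid 5 gives 2 > 0. Violating.
Others bid (4, 4, 5): truth gives 0; bid 5 gives 2 > 0. Violating.
Others bid (4, 5, 4): truth gives 0; bid 5 gives 2 > 0. Violating.
Others bid (4, 5, 5): truth gives 0; bid 5 gives 2 > 0. Violating.
Others bid (4, 4, 7): truth gives 0; no alternative beats it.
Others bid (4, 5, 7): truth gives 0; no alternative beats it.
(Checking all 27 profiles: 4 have a profitable deviation, 23 do not.)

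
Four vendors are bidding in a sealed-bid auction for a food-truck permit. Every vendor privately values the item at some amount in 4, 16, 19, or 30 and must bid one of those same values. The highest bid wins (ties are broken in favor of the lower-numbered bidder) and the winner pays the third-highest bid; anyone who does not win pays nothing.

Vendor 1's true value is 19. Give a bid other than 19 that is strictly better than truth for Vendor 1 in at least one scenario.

Suppose Vendor 2 bids 4, Vendor 3 bids 4 and Vendor 4 bids 30.
Bid 19: loses, pays 0, utility 0.
Bid 30: wins, pays 4, utility 19 - 4 = 15.
So bidding 30 beats truth here (15 > 0).

30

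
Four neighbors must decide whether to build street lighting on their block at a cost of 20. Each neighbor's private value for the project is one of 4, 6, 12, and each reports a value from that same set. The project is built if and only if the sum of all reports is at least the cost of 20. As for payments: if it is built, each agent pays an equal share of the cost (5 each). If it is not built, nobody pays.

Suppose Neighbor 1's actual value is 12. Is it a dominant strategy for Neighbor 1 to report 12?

Yes

Check each profile of the others' reports and compare truth against every alternative report.
Others report (4, 4, 4): truth gives 7, best alternative gives 0.
Others report (4, 4, 6): truth gives 7, best alternative gives 7.
Others report (4, 4, 12): truth gives 7, best alternative gives 7.
Others report (4, 6, 4): truth gives 7, best alternative gives 7.
Others report (4, 6, 6): truth gives 7, best alternative gives 7.
Others report (4, 6, 12): truth gives 7, best alternative gives 7.
(Remaining 21 profiles checked similarly; truth is weakly best in each.)
In every case the truthful report is at least as good as any alternative, so it is a dominant strategy.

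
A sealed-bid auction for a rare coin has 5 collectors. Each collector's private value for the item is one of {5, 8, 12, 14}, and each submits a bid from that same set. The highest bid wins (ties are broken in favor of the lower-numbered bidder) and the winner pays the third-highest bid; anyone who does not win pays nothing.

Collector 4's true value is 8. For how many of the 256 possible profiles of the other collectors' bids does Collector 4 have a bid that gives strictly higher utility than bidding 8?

Others bid (5, 5, 5, 12): truth gives 0; bid 12 gives 3 > 0. Violating.
Others bid (5, 5, 5, 14): truth gives 0; bid 14 gives 3 > 0. Violating.
Others bid (5, 5, 8, 5): truth gives 0; bid 12 gives 3 > 0. Violating.
Others bid (5, 5, 12, 5): truth gives 0; bid 14 gives 3 > 0. Violating.
Others bid (5, 5, 5, 5): truth gives 3; no alternative beats it.
Others bid (5, 5, 5, 8): truth gives 3; no alternative beats it.
(Checking all 256 profiles: 8 have a profitable deviation, 248 do not.)

8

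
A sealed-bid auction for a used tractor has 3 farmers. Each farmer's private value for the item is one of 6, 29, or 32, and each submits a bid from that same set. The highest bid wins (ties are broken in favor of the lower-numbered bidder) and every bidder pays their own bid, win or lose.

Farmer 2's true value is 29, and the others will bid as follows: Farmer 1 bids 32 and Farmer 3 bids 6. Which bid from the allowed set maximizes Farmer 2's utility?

Bid 6: loses but pays 6, utility -6.
Bid 29: loses but pays 29, utility -29.
Bid 32: loses but pays 32, utility -32.
The best choice is 6 with utility -6.

6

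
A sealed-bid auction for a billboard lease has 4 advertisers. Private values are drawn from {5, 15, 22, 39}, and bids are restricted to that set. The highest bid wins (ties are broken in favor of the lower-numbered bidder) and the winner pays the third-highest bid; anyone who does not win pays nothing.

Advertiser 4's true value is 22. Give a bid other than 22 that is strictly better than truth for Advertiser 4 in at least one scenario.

Suppose Advertiser 1 bids 5, Advertiser 2 bids 5 and Advertiser 3 bids 22.
Bid 22: loses, pays 0, utility 0.
Bid 39: wins, pays 5, utility 22 - 5 = 17.
So bidding 39 beats truth here (17 > 0).

39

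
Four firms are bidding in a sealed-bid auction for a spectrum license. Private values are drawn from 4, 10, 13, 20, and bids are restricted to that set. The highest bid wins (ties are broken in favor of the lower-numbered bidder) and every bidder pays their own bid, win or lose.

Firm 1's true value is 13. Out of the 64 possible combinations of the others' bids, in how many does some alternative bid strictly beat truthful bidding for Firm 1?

Others bid (4, 4, 4): truth gives 0; bid 4 gives 9 > 0. Violating.
Others bid (4, 4, 10): truth gives 0; bid 10 gives 3 > 0. Violating.
Others bid (4, 4, 20): truth gives -13; bid 4 gives -4 > -13. Violating.
Others bid (4, 10, 4): truth gives 0; bid 10 gives 3 > 0. Violating.
Others bid (4, 4, 13): truth gives 0; no alternative beats it.
Others bid (4, 10, 13): truth gives 0; no alternative beats it.
(Checking all 64 profiles: 45 have a profitable deviation, 19 do not.)

45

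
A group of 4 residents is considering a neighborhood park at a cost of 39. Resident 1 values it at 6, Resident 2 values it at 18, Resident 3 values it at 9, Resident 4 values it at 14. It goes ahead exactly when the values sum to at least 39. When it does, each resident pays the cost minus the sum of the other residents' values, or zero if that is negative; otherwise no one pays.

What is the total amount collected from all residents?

Total value 47 ≥ cost 39, so it is built.
Resident 1: others sum to 41; max(0, 39 - 41) = 0.
Resident 2: others sum to 29; max(0, 39 - 29) = 10.
Resident 3: others sum to 38; max(0, 39 - 38) = 1.
Resident 4: others sum to 33; max(0, 39 - 33) = 6.
Total collected = 0 + 10 + 1 + 6 = 17.

17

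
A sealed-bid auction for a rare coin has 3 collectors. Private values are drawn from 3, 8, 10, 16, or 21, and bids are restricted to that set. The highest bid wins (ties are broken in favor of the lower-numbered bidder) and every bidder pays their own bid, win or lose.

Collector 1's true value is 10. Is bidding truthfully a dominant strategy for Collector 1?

No

Consider the case where Collector 2 bids 3 and Collector 3 bids 3.
Truthful bid 10: wins, pays 10, utility 10 - 10 = 0.
Bid 3 instead: wins, pays 3, utility 10 - 3 = 7.
Since 7 > 0, bidding 3 is strictly better here, so truthful bidding is not dominant.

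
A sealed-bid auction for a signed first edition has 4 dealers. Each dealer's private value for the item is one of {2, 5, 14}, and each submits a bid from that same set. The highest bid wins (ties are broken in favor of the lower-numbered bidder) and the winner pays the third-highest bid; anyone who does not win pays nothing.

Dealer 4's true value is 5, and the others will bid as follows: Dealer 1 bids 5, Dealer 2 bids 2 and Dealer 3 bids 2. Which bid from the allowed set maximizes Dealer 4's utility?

14

Bid 2: loses, pays 0, utility 0.
Bid 5: loses, pays 0, utility 0.
Bid 14: wins, pays 2, utility 5 - 2 = 3.
The best choice is 14 with utility 3.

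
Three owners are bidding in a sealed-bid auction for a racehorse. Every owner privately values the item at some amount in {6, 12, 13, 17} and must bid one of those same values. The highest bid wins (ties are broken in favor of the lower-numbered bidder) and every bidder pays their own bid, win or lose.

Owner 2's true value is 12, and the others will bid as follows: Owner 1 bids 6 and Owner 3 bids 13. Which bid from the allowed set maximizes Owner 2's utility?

13

Bid 6: loses but pays 6, utility -6.
Bid 12: loses but pays 12, utility -12.
Bid 13: wins, pays 13, utility 12 - 13 = -1.
Bid 17: wins, pays 17, utility 12 - 17 = -5.
The best choice is 13 with utility -1.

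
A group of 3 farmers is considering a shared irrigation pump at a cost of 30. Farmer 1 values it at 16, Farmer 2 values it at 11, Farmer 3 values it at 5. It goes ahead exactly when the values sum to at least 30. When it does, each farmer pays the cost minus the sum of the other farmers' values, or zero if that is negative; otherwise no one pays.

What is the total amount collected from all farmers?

26

Total value 32 ≥ cost 30, so it is built.
Farmer 1: others sum to 16; max(0, 30 - 16) = 14.
Farmer 2: others sum to 21; max(0, 30 - 21) = 9.
Farmer 3: others sum to 27; max(0, 30 - 27) = 3.
Total collected = 14 + 9 + 3 = 26.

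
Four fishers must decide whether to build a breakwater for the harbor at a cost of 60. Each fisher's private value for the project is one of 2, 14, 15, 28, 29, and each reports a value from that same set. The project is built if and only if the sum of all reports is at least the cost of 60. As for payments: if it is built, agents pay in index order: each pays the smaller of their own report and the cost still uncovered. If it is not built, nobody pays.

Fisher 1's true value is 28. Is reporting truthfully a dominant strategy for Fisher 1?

Consider the case where Fisher 2 reports 2, Fisher 3 reports 14 and Fisher 4 reports 29.
Truthful report 28: project built, pays 28, utility 28 - 28 = 0.
Report 15 instead: project built, pays 15, utility 28 - 15 = 13.
Since 13 > 0, reporting 15 is strictly better here, so truthful reporting is not dominant.

No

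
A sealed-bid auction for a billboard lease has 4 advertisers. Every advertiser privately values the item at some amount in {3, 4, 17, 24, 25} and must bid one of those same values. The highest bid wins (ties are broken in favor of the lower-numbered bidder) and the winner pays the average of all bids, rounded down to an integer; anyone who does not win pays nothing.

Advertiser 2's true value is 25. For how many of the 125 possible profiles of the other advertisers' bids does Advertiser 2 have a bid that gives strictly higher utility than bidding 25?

25

Others bid (3, 3, 3): truth gives 17; bid 4 gives 22 > 17. Violating.
Others bid (3, 3, 4): truth gives 17; bid 4 gives 22 > 17. Violating.
Others bid (3, 3, 17): truth gives 13; bid 17 gives 15 > 13. Violating.
Others bid (3, 4, 3): truth gives 17; bid 4 gives 22 > 17. Violating.
Others bid (3, 3, 24): truth gives 12; no alternative beats it.
Others bid (3, 3, 25): truth gives 11; no alternative beats it.
(Checking all 125 profiles: 25 have a profitable deviation, 100 do not.)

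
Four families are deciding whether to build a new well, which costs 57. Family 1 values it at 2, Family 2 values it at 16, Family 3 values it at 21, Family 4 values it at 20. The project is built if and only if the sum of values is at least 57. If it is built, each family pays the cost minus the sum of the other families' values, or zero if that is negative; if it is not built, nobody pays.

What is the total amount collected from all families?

51

Total value 59 ≥ cost 57, so it is built.
Family 1: others sum to 57; max(0, 57 - 57) = 0.
Family 2: others sum to 43; max(0, 57 - 43) = 14.
Family 3: others sum to 38; max(0, 57 - 38) = 19.
Family 4: others sum to 39; max(0, 57 - 39) = 18.
Total collected = 0 + 14 + 19 + 18 = 51.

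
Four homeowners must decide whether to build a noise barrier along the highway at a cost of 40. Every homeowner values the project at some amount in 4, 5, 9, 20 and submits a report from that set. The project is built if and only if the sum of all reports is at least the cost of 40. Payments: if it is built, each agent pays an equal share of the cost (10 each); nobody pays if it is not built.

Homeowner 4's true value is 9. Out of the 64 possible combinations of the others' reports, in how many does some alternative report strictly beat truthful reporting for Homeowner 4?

12

Others report (4, 9, 20): truth gives -1; report 4 gives 0 > -1. Violating.
Others report (4, 20, 9): truth gives -1; report 4 gives 0 > -1. Violating.
Others report (5, 9, 20): truth gives -1; report 4 gives 0 > -1. Violating.
Others report (5, 20, 9): truth gives -1; report 4 gives 0 > -1. Violating.
Others report (4, 4, 4): truth gives 0; no alternative beats it.
Others report (4, 4, 5): truth gives 0; no alternative beats it.
(Checking all 64 profiles: 12 have a profitable deviation, 52 do not.)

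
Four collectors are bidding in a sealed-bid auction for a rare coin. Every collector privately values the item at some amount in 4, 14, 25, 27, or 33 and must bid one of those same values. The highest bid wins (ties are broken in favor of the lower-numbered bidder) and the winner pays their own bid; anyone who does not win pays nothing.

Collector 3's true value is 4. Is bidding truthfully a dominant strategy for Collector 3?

Yes

Check each profile of the others' bids and compare truth against every alternative bid.
Others bid (4, 4, 4): truth gives 0, best alternative gives -10.
Others bid (4, 4, 14): truth gives 0, best alternative gives -10.
Others bid (4, 4, 25): truth gives 0, best alternative gives 0.
Others bid (4, 4, 27): truth gives 0, best alternative gives 0.
Others bid (4, 4, 33): truth gives 0, best alternative gives 0.
Others bid (4, 14, 4): truth gives 0, best alternative gives 0.
(Remaining 119 profiles checked similarly; truth is weakly best in each.)
In every case the truthful bid is at least as good as any alternative, so it is a dominant strategy.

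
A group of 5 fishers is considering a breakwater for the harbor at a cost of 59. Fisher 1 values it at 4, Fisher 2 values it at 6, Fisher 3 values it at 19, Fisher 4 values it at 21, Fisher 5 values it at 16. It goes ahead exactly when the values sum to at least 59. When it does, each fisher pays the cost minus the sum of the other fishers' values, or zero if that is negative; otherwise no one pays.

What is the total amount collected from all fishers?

Total value 66 ≥ cost 59, so it is built.
Fisher 1: others sum to 62; max(0, 59 - 62) = 0.
Fisher 2: others sum to 60; max(0, 59 - 60) = 0.
Fisher 3: others sum to 47; max(0, 59 - 47) = 12.
Fisher 4: others sum to 45; max(0, 59 - 45) = 14.
Fisher 5: others sum to 50; max(0, 59 - 50) = 9.
Total collected = 0 + 0 + 12 + 14 + 9 = 35.

35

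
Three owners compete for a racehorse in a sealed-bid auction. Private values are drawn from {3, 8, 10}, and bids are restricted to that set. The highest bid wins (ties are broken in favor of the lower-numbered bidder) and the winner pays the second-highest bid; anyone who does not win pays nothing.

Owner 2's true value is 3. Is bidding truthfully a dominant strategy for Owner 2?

Yes

Check each profile of the others' bids and compare truth against every alternative bid.
Others bid (3, 8): truth gives 0, best alternative gives -5.
Others bid (3, 3): truth gives 0, best alternative gives 0.
Others bid (3, 10): truth gives 0, best alternative gives 0.
Others bid (8, 3): truth gives 0, best alternative gives 0.
Others bid (8, 8): truth gives 0, best alternative gives 0.
Others bid (8, 10): truth gives 0, best alternative gives 0.
(Remaining 3 profiles checked similarly; truth is weakly best in each.)
In every case the truthful bid is at least as good as any alternative, so it is a dominant strategy.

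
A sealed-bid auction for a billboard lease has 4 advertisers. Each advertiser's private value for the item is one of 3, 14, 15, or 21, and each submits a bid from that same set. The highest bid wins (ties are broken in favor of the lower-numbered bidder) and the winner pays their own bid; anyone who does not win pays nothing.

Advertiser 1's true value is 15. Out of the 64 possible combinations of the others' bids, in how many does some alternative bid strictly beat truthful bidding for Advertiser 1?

Others bid (3, 3, 3): truth gives 0; bid 3 gives 12 > 0. Violating.
Others bid (3, 3, 14): truth gives 0; bid 14 gives 1 > 0. Violating.
Others bid (3, 14, 3): truth gives 0; bid 14 gives 1 > 0. Violating.
Others bid (3, 14, 14): truth gives 0; bid 14 gives 1 > 0. Violating.
Others bid (3, 3, 15): truth gives 0; no alternative beats it.
Others bid (3, 3, 21): truth gives 0; no alternative beats it.
(Checking all 64 profiles: 8 have a profitable deviation, 56 do not.)

8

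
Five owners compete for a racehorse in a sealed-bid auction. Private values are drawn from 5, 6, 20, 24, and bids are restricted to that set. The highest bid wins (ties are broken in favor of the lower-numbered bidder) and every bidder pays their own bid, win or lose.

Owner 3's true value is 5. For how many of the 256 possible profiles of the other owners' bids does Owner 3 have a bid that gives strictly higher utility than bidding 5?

Others bid (5, 5, 5, 5): truth gives -5; bid 6 gives -1 > -5. Violating.
Others bid (5, 5, 5, 6): truth gives -5; bid 6 gives -1 > -5. Violating.
Others bid (5, 5, 6, 5): truth gives -5; bid 6 gives -1 > -5. Violating.
Others bid (5, 5, 6, 6): truth gives -5; bid 6 gives -1 > -5. Violating.
Others bid (5, 5, 5, 20): truth gives -5; no alternative beats it.
Others bid (5, 5, 5, 24): truth gives -5; no alternative beats it.
(Checking all 256 profiles: 4 have a profitable deviation, 252 do not.)

4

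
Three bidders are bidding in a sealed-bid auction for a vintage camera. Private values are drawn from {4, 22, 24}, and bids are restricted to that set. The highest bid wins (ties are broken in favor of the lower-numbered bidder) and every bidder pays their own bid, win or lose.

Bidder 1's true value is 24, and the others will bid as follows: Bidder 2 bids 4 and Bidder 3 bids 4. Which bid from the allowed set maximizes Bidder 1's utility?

Bid 4: wins, pays 4, utility 24 - 4 = 20.
Bid 22: wins, pays 22, utility 24 - 22 = 2.
Bid 24: wins, pays 24, utility 24 - 24 = 0.
The best choice is 4 with utility 20.

4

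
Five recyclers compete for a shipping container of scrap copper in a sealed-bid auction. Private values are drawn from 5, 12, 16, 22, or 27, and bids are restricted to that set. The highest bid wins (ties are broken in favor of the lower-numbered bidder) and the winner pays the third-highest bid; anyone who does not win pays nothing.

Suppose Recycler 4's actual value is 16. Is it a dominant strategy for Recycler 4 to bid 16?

No

Consider the case where Recycler 1 bids 5, Recycler 2 bids 5, Recycler 3 bids 5 and Recycler 5 bids 22.
Truthful bid 16: loses, pays 0, utility 0.
Bid 22 instead: wins, pays 5, utility 16 - 5 = 11.
Since 11 > 0, bidding 22 is strictly better here, so truthful bidding is not dominant.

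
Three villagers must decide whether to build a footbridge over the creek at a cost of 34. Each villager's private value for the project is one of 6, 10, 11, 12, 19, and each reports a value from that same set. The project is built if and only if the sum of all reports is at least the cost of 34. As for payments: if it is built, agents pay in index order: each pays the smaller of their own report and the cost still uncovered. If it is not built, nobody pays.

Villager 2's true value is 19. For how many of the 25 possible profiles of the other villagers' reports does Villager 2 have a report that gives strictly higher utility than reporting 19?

Others report (6, 19): truth gives 0; report 10 gives 9 > 0. Violating.
Others report (10, 12): truth gives 0; report 12 gives 7 > 0. Violating.
Others report (10, 19): truth gives 0; report 6 gives 13 > 0. Violating.
Others report (11, 11): truth gives 0; report 12 gives 7 > 0. Violating.
Others report (6, 6): truth gives 0; no alternative beats it.
Others report (6, 10): truth gives 0; no alternative beats it.
(Checking all 25 profiles: 15 have a profitable deviation, 10 do not.)

15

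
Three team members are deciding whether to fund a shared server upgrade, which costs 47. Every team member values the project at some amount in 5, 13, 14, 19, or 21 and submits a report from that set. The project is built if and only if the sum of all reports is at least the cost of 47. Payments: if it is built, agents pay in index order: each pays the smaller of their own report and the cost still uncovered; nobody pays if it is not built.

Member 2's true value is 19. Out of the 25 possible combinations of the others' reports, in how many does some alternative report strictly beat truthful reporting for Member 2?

10

Others report (13, 21): truth gives 0; report 13 gives 6 > 0. Violating.
Others report (14, 19): truth gives 0; report 14 gives 5 > 0. Violating.
Others report (14, 21): truth gives 0; report 13 gives 6 > 0. Violating.
Others report (19, 14): truth gives 0; report 14 gives 5 > 0. Violating.
Others report (5, 5): truth gives 0; no alternative beats it.
Others report (5, 13): truth gives 0; no alternative beats it.
(Checking all 25 profiles: 10 have a profitable deviation, 15 do not.)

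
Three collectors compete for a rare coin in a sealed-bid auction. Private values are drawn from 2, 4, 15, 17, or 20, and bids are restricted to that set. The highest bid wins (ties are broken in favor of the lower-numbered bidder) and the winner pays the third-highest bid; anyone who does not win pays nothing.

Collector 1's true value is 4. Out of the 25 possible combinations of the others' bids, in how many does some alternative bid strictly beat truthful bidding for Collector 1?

6

Others bid (2, 15): truth gives 0; bid 15 gives 2 > 0. Violating.
Others bid (2, 17): truth gives 0; bid 17 gives 2 > 0. Violating.
Others bid (2, 20): truth gives 0; bid 20 gives 2 > 0. Violating.
Others bid (15, 2): truth gives 0; bid 15 gives 2 > 0. Violating.
Others bid (2, 2): truth gives 2; no alternative beats it.
Others bid (2, 4): truth gives 2; no alternative beats it.
(Checking all 25 profiles: 6 have a profitable deviation, 19 do not.)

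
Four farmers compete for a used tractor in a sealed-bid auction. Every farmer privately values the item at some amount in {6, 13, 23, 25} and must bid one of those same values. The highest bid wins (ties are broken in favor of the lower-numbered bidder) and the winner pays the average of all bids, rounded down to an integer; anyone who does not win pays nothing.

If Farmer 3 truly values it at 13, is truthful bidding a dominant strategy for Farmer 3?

No

Consider the case where Farmer 1 bids 6, Farmer 2 bids 13 and Farmer 4 bids 6.
Truthful bid 13: loses, pays 0, utility 0.
Bid 23 instead: wins, pays 12, utility 13 - 12 = 1.
Since 1 > 0, bidding 23 is strictly better here, so truthful bidding is not dominant.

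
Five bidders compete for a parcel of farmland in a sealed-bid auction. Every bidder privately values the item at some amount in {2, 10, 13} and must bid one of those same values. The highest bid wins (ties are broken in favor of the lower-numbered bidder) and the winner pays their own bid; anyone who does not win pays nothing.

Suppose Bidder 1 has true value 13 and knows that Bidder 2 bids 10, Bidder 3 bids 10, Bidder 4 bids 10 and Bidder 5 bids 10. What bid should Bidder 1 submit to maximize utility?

10

Bid 2: loses, pays 0, utility 0.
Bid 10: wins, pays 10, utility 13 - 10 = 3.
Bid 13: wins, pays 13, utility 13 - 13 = 0.
The best choice is 10 with utility 3.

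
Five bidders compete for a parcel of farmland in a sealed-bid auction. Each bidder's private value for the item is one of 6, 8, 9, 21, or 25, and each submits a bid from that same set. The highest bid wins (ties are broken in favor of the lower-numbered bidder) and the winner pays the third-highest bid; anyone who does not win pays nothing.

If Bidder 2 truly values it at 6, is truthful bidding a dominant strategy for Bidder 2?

Check each profile of the others' bids and compare truth against every alternative bid.
Others bid (6, 6, 8, 8): truth gives 0, best alternative gives -2.
Others bid (6, 8, 6, 8): truth gives 0, best alternative gives -2.
Others bid (6, 8, 8, 6): truth gives 0, best alternative gives -2.
Others bid (6, 8, 8, 8): truth gives 0, best alternative gives -2.
Others bid (6, 6, 6, 6): truth gives 0, best alternative gives 0.
Others bid (6, 6, 6, 8): truth gives 0, best alternative gives 0.
(Remaining 619 profiles checked similarly; truth is weakly best in each.)
In every case the truthful bid is at least as good as any alternative, so it is a dominant strategy.

Yes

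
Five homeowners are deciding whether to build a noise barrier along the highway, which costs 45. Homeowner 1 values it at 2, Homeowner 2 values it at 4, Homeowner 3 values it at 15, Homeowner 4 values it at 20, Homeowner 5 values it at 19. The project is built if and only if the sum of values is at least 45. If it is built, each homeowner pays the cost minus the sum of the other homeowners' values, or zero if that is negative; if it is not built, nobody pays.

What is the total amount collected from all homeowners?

9

Total value 60 ≥ cost 45, so it is built.
Homeowner 1: others sum to 58; max(0, 45 - 58) = 0.
Homeowner 2: others sum to 56; max(0, 45 - 56) = 0.
Homeowner 3: others sum to 45; max(0, 45 - 45) = 0.
Homeowner 4: others sum to 40; max(0, 45 - 40) = 5.
Homeowner 5: others sum to 41; max(0, 45 - 41) = 4.
Total collected = 0 + 0 + 0 + 5 + 4 = 9.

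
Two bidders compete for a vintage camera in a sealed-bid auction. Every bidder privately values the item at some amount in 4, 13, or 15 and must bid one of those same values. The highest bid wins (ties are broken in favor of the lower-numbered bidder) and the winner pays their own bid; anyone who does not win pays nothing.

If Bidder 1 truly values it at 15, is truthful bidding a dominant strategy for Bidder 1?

No

Consider the case where Bidder 2 bids 4.
Truthful bid 15: wins, pays 15, utility 15 - 15 = 0.
Bid 4 instead: wins, pays 4, utility 15 - 4 = 11.
Since 11 > 0, bidding 4 is strictly better here, so truthful bidding is not dominant.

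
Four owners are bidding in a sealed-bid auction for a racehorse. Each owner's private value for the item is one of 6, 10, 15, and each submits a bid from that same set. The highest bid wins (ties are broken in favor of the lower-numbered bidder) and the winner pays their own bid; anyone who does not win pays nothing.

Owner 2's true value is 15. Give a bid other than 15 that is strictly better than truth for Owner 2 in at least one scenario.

10

Suppose Owner 1 bids 6, Owner 3 bids 6 and Owner 4 bids 6.
Bid 15: wins, pays 15, utility 15 - 15 = 0.
Bid 10: wins, pays 10, utility 15 - 10 = 5.
So bidding 10 beats truth here (5 > 0).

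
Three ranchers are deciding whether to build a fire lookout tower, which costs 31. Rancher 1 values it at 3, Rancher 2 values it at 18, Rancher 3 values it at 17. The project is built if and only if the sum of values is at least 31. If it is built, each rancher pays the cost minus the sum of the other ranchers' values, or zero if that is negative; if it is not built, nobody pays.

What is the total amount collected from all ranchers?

Total value 38 ≥ cost 31, so it is built.
Rancher 1: others sum to 35; max(0, 31 - 35) = 0.
Rancher 2: others sum to 20; max(0, 31 - 20) = 11.
Rancher 3: others sum to 21; max(0, 31 - 21) = 10.
Total collected = 0 + 11 + 10 = 21.

21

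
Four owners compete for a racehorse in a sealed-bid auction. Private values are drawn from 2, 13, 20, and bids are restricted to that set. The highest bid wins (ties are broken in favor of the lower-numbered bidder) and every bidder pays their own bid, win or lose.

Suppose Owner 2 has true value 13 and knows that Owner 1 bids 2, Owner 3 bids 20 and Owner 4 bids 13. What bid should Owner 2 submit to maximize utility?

2

Bid 2: loses but pays 2, utility -2.
Bid 13: loses but pays 13, utility -13.
Bid 20: wins, pays 20, utility 13 - 20 = -7.
The best choice is 2 with utility -2.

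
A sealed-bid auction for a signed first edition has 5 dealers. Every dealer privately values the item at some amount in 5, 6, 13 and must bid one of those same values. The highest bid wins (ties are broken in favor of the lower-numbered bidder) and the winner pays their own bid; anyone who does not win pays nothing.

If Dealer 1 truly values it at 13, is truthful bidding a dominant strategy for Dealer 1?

Consider the case where Dealer 2 bids 5, Dealer 3 bids 5, Dealer 4 bids 5 and Dealer 5 bids 5.
Truthful bid 13: wins, pays 13, utility 13 - 13 = 0.
Bid 5 instead: wins, pays 5, utility 13 - 5 = 8.
Since 8 > 0, bidding 5 is strictly better here, so truthful bidding is not dominant.

No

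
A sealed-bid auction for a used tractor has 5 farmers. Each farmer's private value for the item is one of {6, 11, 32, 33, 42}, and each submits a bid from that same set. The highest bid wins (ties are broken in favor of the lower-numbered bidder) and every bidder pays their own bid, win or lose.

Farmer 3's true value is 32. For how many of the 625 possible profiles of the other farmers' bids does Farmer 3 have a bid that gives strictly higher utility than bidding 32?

Others bid (6, 6, 6, 6): truth gives 0; bid 11 gives 21 > 0. Violating.
Others bid (6, 6, 6, 11): truth gives 0; bid 11 gives 21 > 0. Violating.
Others bid (6, 6, 6, 33): truth gives -32; bid 33 gives -1 > -32. Violating.
Others bid (6, 6, 6, 42): truth gives -32; bid 6 gives -6 > -32. Violating.
Others bid (6, 6, 6, 32): truth gives 0; no alternative beats it.
Others bid (6, 6, 11, 32): truth gives 0; no alternative beats it.
(Checking all 625 profiles: 593 have a profitable deviation, 32 do not.)

593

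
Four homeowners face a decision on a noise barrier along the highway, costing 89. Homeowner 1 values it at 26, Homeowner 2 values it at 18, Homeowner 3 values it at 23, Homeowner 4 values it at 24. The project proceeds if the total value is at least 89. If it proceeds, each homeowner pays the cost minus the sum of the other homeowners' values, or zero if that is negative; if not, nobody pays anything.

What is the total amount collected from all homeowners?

83

Total value 91 ≥ cost 89, so it is built.
Homeowner 1: others sum to 65; max(0, 89 - 65) = 24.
Homeowner 2: others sum to 73; max(0, 89 - 73) = 16.
Homeowner 3: others sum to 68; max(0, 89 - 68) = 21.
Homeowner 4: others sum to 67; max(0, 89 - 67) = 22.
Total collected = 24 + 16 + 21 + 22 = 83.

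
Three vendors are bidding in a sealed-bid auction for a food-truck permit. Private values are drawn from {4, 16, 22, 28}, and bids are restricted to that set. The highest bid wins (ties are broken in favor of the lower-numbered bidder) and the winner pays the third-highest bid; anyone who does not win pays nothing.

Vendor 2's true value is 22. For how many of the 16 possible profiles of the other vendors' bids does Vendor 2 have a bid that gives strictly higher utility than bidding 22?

4

Others bid (4, 28): truth gives 0; bid 28 gives 18 > 0. Violating.
Others bid (16, 28): truth gives 0; bid 28 gives 6 > 0. Violating.
Others bid (22, 4): truth gives 0; bid 28 gives 18 > 0. Violating.
Others bid (22, 16): truth gives 0; bid 28 gives 6 > 0. Violating.
Others bid (4, 4): truth gives 18; no alternative beats it.
Others bid (4, 16): truth gives 18; no alternative beats it.
(Checking all 16 profiles: 4 have a profitable deviation, 12 do not.)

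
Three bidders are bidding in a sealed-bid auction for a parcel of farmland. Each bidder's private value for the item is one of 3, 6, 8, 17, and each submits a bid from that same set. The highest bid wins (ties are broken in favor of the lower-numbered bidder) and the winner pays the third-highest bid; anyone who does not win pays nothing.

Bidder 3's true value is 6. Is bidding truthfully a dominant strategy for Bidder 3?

Consider the case where Bidder 1 bids 3 and Bidder 2 bids 6.
Truthful bid 6: loses, pays 0, utility 0.
Bid 8 instead: wins, pays 3, utility 6 - 3 = 3.
Since 3 > 0, bidding 8 is strictly better here, so truthful bidding is not dominant.

No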